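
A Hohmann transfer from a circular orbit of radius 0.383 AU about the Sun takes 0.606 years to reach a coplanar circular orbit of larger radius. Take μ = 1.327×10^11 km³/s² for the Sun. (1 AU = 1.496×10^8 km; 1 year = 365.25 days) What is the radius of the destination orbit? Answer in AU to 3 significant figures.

In km: r₁ = 0.383 × 1.496×10^8 = 5.72968×10^7 km.
Transfer time t = 0.606 years × 365.25 × 86400 s = 1.91239056×10^7 s, and t = π√(a_t³/μ).
So a_t = (μ t²/π²)^(1/3) = (1.327×10^11 × (1.91239056×10^7)² / π²)^(1/3) = 1.7005×10^8 km.
Since a_t = (r₁ + r₂)/2, r₂ = 2a_t − r₁ = 2×1.7005×10^8 − 5.72968×10^7 = 2.828032×10^8 km.
In AU: r₂ = 2.828032×10^8 / 1.496×10^8 = 1.89 AU.

r₂ = 1.89 AU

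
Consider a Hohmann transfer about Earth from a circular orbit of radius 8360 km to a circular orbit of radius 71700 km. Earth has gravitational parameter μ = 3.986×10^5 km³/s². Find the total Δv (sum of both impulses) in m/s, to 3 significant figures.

The Hohmann ellipse has a_t = (r₁ + r₂)/2 = 40030 km.
Circular speed at r₁: v₁ = √(μ/r₁) = √(3.986×10^5/8360) = 6.9050 km/s.
On the transfer ellipse at r₁, vis-viva equation gives v_p = √[μ(2/r₁ − 1/a_t)] = 9.2413 km/s.
First burn Δv₁ = |v_p − v₁| = 2.3363 km/s.
Circular speed at r₂: v₂ = √(μ/r₂) = 2.3578 km/s.
Transfer-orbit speed at r₂: v_a = √[μ(2/r₂ − 1/a_t)] = 1.0775 km/s.
Second burn Δv₂ = |v₂ − v_a| = 1.2803 km/s.
Δv = Δv₁ + Δv₂ = 2.3363 + 1.2803 = 3.617 km/s.

Δv = 3620 m/s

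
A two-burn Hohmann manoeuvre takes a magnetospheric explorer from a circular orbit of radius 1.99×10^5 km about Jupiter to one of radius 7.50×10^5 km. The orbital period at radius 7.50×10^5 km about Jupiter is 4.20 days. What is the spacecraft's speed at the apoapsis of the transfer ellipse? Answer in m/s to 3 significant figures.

v = 8410 m/s

From Kepler's third law T² = 4π²r³/μ at r = 7.50×10^5 km, T = 4.20 days = 4.20 × 86400 s = 3.6288×10^5 s: μ = 4π²r³/T² = 1.26479×10^8 km³/s².
Semi-major axis of the transfer orbit: a_t = (1.990×10^5 + 7.500×10^5)/2 = 4.745×10^5 km.
At apoapsis, r = 7.500×10^5 km.
Applying v² = μ(2/r − 1/a_t): v = 8.410 km/s.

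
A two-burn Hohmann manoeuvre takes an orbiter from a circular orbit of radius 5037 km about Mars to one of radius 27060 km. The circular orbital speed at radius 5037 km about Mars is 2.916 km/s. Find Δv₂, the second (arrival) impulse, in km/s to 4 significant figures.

From the circular-orbit relation v² = μ/r at r = 5037 km: μ = v²r = (2.916)² × 5037 = 42829.9 km³/s².
Transfer-ellipse semi-major axis a_t = (r₁ + r₂)/2 = (5037 + 27060)/2 = 16048.5 km.
On the circular orbit at r = 27060 km, v_c = √(μ/r) = 1.2581 km/s.
Transfer-orbit speed at the same r (vis-viva, a = a_t): v_t = √[μ(2/r − 1/a_t)] = 0.70482 km/s.
Δv₂ = |v_t − v_c| = |0.70482 − 1.2581| = 0.5533 km/s.

Δv₂ = 0.5533 km/s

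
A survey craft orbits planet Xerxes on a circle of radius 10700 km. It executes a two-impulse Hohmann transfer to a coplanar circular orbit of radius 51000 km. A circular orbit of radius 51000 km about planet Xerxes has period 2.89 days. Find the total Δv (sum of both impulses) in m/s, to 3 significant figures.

Δv = 1330 m/s

From Kepler's third law T² = 4π²r³/μ at r = 51000 km, T = 2.89 days = 2.89 × 86400 s = 2.49696×10^5 s: μ = 4π²r³/T² = 83993.8 km³/s².
Semi-major axis of the transfer orbit: a_t = (10700 + 51000)/2 = 30850 km.
At r₁ the circular-orbit speed is v₁ = √(μ/r₁) = 2.8018 km/s.
On the transfer ellipse at r₁, vis-viva equation gives v_p = √[μ(2/r₁ − 1/a_t)] = 3.6024 km/s.
First burn Δv₁ = |v_p − v₁| = 0.8006 km/s.
At r₂, v₂ = √(μ/r₂) = 1.2833 km/s.
Transfer-orbit speed at r₂: v_a = √[μ(2/r₂ − 1/a_t)] = 0.75579 km/s.
Second burn Δv₂ = |v₂ − v_a| = 0.5275 km/s.
Δv = Δv₁ + Δv₂ = 0.8006 + 0.5275 = 1.328 km/s.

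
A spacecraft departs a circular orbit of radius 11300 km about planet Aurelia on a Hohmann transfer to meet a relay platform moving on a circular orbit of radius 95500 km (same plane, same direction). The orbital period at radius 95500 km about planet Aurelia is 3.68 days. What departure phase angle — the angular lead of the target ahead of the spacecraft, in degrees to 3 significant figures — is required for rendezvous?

From Kepler's third law T² = 4π²r³/μ at r = 95500 km, T = 3.68 days = 3.68 × 86400 s = 3.17952×10^5 s: μ = 4π²r³/T² = 3.40131×10^5 km³/s².
Semi-major axis of the transfer orbit: a_t = (11300 + 95500)/2 = 53400 km.
Transfer time t = π√(a_t³/μ) = 66472 s.
Target angular speed ω₂ = √(μ/r₂³) = 1.9761×10^-5 rad/s.
Angle swept by the target during transfer: ω₂·t = 1.3136 rad = 75.26°.
Arrival is 180° from departure on the ellipse, so φ = 180° − 75.26° = 105°.

φ = 105°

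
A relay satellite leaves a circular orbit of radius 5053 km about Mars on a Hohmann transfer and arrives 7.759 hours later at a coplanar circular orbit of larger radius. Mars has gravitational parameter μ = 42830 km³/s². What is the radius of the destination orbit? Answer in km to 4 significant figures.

Transfer time t = 7.759 hours = 27932.4 s, and t = π√(a_t³/μ).
So a_t = (μ t²/π²)^(1/3) = (42830 × (27932.4)² / π²)^(1/3) = 15016 km.
Since a_t = (r₁ + r₂)/2, r₂ = 2a_t − r₁ = 2×15016 − 5053 = 24979 km.

r₂ = 24980 km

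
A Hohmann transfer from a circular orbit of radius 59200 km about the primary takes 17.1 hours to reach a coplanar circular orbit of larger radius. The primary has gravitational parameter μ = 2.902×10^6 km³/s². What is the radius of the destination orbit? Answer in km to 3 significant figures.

r₂ = 1.48×10^5 km

Transfer time t = 17.1 hours = 61560 s, and t = π√(a_t³/μ).
So a_t = (μ t²/π²)^(1/3) = (2.902×10^6 × (61560)² / π²)^(1/3) = 1.0367×10^5 km.
Since a_t = (r₁ + r₂)/2, r₂ = 2a_t − r₁ = 2×1.0367×10^5 − 59200 = 1.4814×10^5 km.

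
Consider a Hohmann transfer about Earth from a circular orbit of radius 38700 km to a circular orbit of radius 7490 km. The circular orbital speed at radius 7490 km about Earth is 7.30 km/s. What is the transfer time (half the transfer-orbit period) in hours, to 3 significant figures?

From the circular-orbit relation v² = μ/r at r = 7490 km: μ = v²r = (7.30)² × 7490 = 3.99142×10^5 km³/s².
Semi-major axis of the transfer orbit: a_t = (38700 + 7490)/2 = 23095 km.
Transfer time t = π√(a_t³/μ) = π√((23095)³ / 3.99142×10^5) = 17450 s.
Converting: 17450 s ÷ 3600 s/hour = 4.85 hours.

t = 4.85 hours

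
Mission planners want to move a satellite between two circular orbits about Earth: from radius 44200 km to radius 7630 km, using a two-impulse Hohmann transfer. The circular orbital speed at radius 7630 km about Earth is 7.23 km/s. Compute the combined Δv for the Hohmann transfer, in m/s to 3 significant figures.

From the circular-orbit relation v² = μ/r at r = 7630 km: μ = v²r = (7.23)² × 7630 = 3.98842×10^5 km³/s².
Transfer-ellipse semi-major axis a_t = (r₁ + r₂)/2 = (44200 + 7630)/2 = 25915 km.
At r₁ the circular-orbit speed is v₁ = √(μ/r₁) = 3.004 km/s.
On the transfer ellipse at r₁, vis-viva gives v_a = √[μ(2/r₁ − 1/a_t)] = 1.630 km/s.
First burn Δv₁ = |v_a − v₁| = 1.374 km/s.
At r₂, v₂ = √(μ/r₂) = 7.230 km/s.
Transfer-orbit speed at r₂: v_p = √[μ(2/r₂ − 1/a_t)] = 9.442 km/s.
Second burn Δv₂ = |v₂ − v_p| = 2.212 km/s.
Δv = Δv₁ + Δv₂ = 1.374 + 2.212 = 3.586 km/s.

Δv = 3590 m/s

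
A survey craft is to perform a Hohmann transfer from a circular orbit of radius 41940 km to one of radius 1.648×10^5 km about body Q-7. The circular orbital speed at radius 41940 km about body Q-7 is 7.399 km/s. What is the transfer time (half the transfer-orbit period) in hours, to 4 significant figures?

From the circular-orbit relation v² = μ/r at r = 41940 km: μ = v²r = (7.399)² × 41940 = 2.29601×10^6 km³/s².
Semi-major axis of the transfer orbit: a_t = (41940 + 1.648×10^5)/2 = 1.0337×10^5 km.
Transfer time t = π√(a_t³/μ) = π√((1.0337×10^5)³ / 2.29601×10^6) = 68910 s.
Converting: 68910 s ÷ 3600 s/hour = 19.14 hours.

t = 19.14 hours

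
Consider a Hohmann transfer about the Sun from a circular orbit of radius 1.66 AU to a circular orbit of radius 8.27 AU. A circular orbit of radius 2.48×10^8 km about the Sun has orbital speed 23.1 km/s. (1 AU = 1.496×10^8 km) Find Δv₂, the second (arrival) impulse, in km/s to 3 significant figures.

From the circular-orbit relation v² = μ/r at r = 2.48×10^8 km: μ = v²r = (23.1)² × 2.48×10^8 = 1.32335×10^11 km³/s².
In km: r₁ = 1.66 × 1.496×10^8 = 2.48336×10^8 km; r₂ = 8.27 × 1.496×10^8 = 1.237192×10^9 km.
The Hohmann ellipse has a_t = (r₁ + r₂)/2 = 7.42764×10^8 km.
Circular speed at r = 1.237192×10^9 km: v_c = √(μ/r) = 10.342 km/s.
Transfer-orbit speed at the same r (vis-viva, a = a_t): v_t = √[μ(2/r − 1/a_t)] = 5.9802 km/s.
Δv₂ = |v_t − v_c| = |5.9802 − 10.342| = 4.362 km/s.

Δv₂ = 4.36 km/s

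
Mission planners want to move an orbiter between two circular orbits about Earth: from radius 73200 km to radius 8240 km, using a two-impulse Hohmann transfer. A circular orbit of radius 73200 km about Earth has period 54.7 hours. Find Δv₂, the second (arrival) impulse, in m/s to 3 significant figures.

Δv₂ = 2370 m/s

From Kepler's third law T² = 4π²r³/μ at r = 73200 km, T = 54.7 hours = 54.7 × 3600 s = 1.9692×10^5 s: μ = 4π²r³/T² = 3.99313×10^5 km³/s².
Semi-major axis of the transfer orbit: a_t = (73200 + 8240)/2 = 40720 km.
On the circular orbit at r = 8240 km, v_c = √(μ/r) = 6.9613 km/s.
Vis-viva on the transfer ellipse at r = 8240 km gives v_t = √[μ(2/r − 1/a_t)] = 9.3335 km/s.
Δv₂ = |v_t − v_c| = |9.3335 − 6.9613| = 2.372 km/s.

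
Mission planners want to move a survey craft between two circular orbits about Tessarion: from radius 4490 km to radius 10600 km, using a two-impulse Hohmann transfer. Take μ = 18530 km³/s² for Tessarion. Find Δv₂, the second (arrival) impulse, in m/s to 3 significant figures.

Transfer-ellipse semi-major axis a_t = (r₁ + r₂)/2 = (4490 + 10600)/2 = 7545 km.
Circular speed at r = 10600 km: v_c = √(μ/r) = 1.32216 km/s.
Vis-viva on the transfer ellipse at r = 10600 km gives v_t = √[μ(2/r − 1/a_t)] = 1.01995 km/s.
Δv₂ = |v_t − v_c| = |1.01995 − 1.32216| = 0.3022 km/s.

Δv₂ = 302 m/s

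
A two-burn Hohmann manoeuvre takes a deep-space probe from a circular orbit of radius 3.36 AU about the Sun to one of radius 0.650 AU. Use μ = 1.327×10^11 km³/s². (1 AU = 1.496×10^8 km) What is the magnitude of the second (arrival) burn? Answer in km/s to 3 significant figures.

Δv₂ = 10.9 km/s

In km: r₁ = 3.36 × 1.496×10^8 = 5.02656×10^8 km; r₂ = 0.650 × 1.496×10^8 = 9.724×10^7 km.
Semi-major axis of the transfer orbit: a_t = (5.02656×10^8 + 9.724×10^7)/2 = 2.99948×10^8 km.
Circular speed at r = 9.724×10^7 km: v_c = √(μ/r) = 36.94 km/s.
Transfer-orbit speed at the same r (vis-viva, a = a_t): v_t = √[μ(2/r − 1/a_t)] = 47.82 km/s.
Δv₂ = |v_t − v_c| = |47.82 − 36.94| = 10.88 km/s.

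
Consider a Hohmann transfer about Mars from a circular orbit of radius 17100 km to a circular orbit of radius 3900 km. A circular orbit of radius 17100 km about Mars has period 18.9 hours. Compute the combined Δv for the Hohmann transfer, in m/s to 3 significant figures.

From Kepler's third law T² = 4π²r³/μ at r = 17100 km, T = 18.9 hours = 18.9 × 3600 s = 68040 s: μ = 4π²r³/T² = 42640.2 km³/s².
The Hohmann ellipse has a_t = (r₁ + r₂)/2 = 10500 km.
Circular speed at r₁: v₁ = √(μ/r₁) = √(42640.2/17100) = 1.5791 km/s.
On the transfer ellipse at r₁, vis-viva gives v_a = √[μ(2/r₁ − 1/a_t)] = 0.96239 km/s.
First burn Δv₁ = |v_a − v₁| = 0.6167 km/s.
At r₂, v₂ = √(μ/r₂) = 3.3066 km/s.
Transfer-orbit speed at r₂: v_p = √[μ(2/r₂ − 1/a_t)] = 4.2197 km/s.
Second burn Δv₂ = |v₂ − v_p| = 0.9131 km/s.
Total Δv = Δv₁ + Δv₂ = 1.530 km/s.

Δv = 1530 m/s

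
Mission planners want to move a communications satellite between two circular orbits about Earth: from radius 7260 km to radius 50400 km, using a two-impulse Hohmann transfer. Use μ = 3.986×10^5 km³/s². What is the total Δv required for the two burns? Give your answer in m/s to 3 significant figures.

Semi-major axis of the transfer orbit: a_t = (7260 + 50400)/2 = 28830 km.
At r₁ the circular-orbit speed is v₁ = √(μ/r₁) = 7.410 km/s.
Transfer-orbit speed at r₁ (vis-viva): v_p = √[μ(2/r₁ − 1/a_t)] = 9.797 km/s.
First burn Δv₁ = |v_p − v₁| = 2.387 km/s.
At r₂, v₂ = √(μ/r₂) = 2.812 km/s.
Transfer-orbit speed at r₂: v_a = √[μ(2/r₂ − 1/a_t)] = 1.411 km/s.
Second burn Δv₂ = |v₂ − v_a| = 1.401 km/s.
Total Δv = Δv₁ + Δv₂ = 3.788 km/s.

Δv = 3790 m/s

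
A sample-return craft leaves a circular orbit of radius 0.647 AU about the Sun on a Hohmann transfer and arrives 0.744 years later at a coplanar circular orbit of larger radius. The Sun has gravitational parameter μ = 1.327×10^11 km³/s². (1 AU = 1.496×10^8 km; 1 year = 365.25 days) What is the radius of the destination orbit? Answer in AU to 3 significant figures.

r₂ = 1.96 AU

In km: r₁ = 0.647 × 1.496×10^8 = 9.67912×10^7 km.
Transfer time t = 0.744 years × 365.25 × 86400 s = 2.34788544×10^7 s, and t = π√(a_t³/μ).
So a_t = (μ t²/π²)^(1/3) = (1.327×10^11 × (2.34788544×10^7)² / π²)^(1/3) = 1.9497×10^8 km.
Since a_t = (r₁ + r₂)/2, r₂ = 2a_t − r₁ = 2×1.9497×10^8 − 9.67912×10^7 = 2.931488×10^8 km.
In AU: r₂ = 2.931488×10^8 / 1.496×10^8 = 1.96 AU.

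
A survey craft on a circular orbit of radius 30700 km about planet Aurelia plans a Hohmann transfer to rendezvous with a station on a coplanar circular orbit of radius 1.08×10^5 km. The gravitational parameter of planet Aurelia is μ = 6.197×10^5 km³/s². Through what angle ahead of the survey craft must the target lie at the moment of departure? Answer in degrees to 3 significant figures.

Semi-major axis of the transfer orbit: a_t = (30700 + 1.080×10^5)/2 = 69350 km.
Transfer time t = π√(a_t³/μ) = 72880 s.
The target's mean motion on its circular orbit is ω₂ = √(μ/r₂³) = 2.218×10^-5 rad/s.
Angle swept by the target during transfer: ω₂·t = 1.6165 rad = 92.62°.
The survey craft traverses 180° on the transfer ellipse, so the target must lead by 180° − 92.62° = 87.4°.

φ = 87.4°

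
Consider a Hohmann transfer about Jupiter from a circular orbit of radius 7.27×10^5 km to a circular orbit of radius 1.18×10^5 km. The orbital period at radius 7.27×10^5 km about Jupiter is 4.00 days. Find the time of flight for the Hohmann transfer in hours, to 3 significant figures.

t = 21.3 hours

From Kepler's third law T² = 4π²r³/μ at r = 7.27×10^5 km, T = 4.00 days = 4.00 × 86400 s = 3.456×10^5 s: μ = 4π²r³/T² = 1.27003×10^8 km³/s².
Semi-major axis of the transfer orbit: a_t = (7.270×10^5 + 1.180×10^5)/2 = 4.225×10^5 km.
By Kepler's third law the transfer-orbit period is T = 2π√(a_t³/μ), so t = T/2 = 76560 s.
Converting: 76560 s ÷ 3600 s/hour = 21.3 hours.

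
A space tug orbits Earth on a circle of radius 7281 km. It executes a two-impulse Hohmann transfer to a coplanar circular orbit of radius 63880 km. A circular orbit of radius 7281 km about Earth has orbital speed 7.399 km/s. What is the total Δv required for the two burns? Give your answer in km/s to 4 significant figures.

From the circular-orbit relation v² = μ/r at r = 7281 km: μ = v²r = (7.399)² × 7281 = 3.98600×10^5 km³/s².
The Hohmann ellipse has a_t = (r₁ + r₂)/2 = 35580.5 km.
Circular speed at r₁: v₁ = √(μ/r₁) = √(3.98600×10^5/7281) = 7.399 km/s.
Transfer-orbit speed at r₁ (vis-viva): v_p = √[μ(2/r₁ − 1/a_t)] = 9.914 km/s.
First burn Δv₁ = |v_p − v₁| = 2.515 km/s.
Circular speed at r₂: v₂ = √(μ/r₂) = 2.498 km/s.
Transfer-orbit speed at r₂: v_a = √[μ(2/r₂ − 1/a_t)] = 1.130 km/s.
Second burn Δv₂ = |v₂ − v_a| = 1.368 km/s.
Δv = Δv₁ + Δv₂ = 2.515 + 1.368 = 3.883 km/s.

Δv = 3.883 km/s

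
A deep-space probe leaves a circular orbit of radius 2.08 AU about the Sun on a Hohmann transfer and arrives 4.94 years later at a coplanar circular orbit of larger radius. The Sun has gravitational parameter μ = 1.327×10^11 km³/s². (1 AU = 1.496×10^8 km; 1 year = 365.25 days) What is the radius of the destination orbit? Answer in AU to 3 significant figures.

r₂ = 7.13 AU

In km: r₁ = 2.08 × 1.496×10^8 = 3.11168×10^8 km.
Transfer time t = 4.94 years × 365.25 × 86400 s = 1.55894544×10^8 s, and t = π√(a_t³/μ).
So a_t = (μ t²/π²)^(1/3) = (1.327×10^11 × (1.55894544×10^8)² / π²)^(1/3) = 6.8878×10^8 km.
Since a_t = (r₁ + r₂)/2, r₂ = 2a_t − r₁ = 2×6.8878×10^8 − 3.11168×10^8 = 1.066392×10^9 km.
In AU: r₂ = 1.066392×10^9 / 1.496×10^8 = 7.13 AU.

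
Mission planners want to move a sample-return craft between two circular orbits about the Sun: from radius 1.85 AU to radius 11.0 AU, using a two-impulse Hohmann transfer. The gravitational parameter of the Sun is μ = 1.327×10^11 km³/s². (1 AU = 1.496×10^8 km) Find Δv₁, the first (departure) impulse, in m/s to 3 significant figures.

In km: r₁ = 1.85 × 1.496×10^8 = 2.7676×10^8 km; r₂ = 11.0 × 1.496×10^8 = 1.6456×10^9 km.
Transfer-ellipse semi-major axis a_t = (r₁ + r₂)/2 = (2.7676×10^8 + 1.6456×10^9)/2 = 9.6118×10^8 km.
Circular speed at r = 2.7676×10^8 km: v_c = √(μ/r) = 21.897 km/s.
Transfer-orbit speed at the same r (vis-viva, a = a_t): v_t = √[μ(2/r − 1/a_t)] = 28.651 km/s.
Δv₁ = |v_t − v_c| = |28.651 − 21.897| = 6.754 km/s.

Δv₁ = 6750 m/s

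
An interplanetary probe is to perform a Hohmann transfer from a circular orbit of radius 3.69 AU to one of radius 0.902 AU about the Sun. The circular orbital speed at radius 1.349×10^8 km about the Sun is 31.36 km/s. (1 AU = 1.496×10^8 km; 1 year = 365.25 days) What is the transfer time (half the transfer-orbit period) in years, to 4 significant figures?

t = 1.740 years

From the circular-orbit relation v² = μ/r at r = 1.349×10^8 km: μ = v²r = (31.36)² × 1.349×10^8 = 1.32667×10^11 km³/s².
In km: r₁ = 3.69 × 1.496×10^8 = 5.52024×10^8 km; r₂ = 0.902 × 1.496×10^8 = 1.349392×10^8 km.
The Hohmann ellipse has a_t = (r₁ + r₂)/2 = 3.434816×10^8 km.
Transfer time t = π√(a_t³/μ) = π√((3.434816×10^8)³ / 1.32667×10^11) = 5.491×10^7 s.
Converting: 5.491×10^7 s ÷ 3.15576×10^7 s/year (365.25 × 86400) = 1.740 years.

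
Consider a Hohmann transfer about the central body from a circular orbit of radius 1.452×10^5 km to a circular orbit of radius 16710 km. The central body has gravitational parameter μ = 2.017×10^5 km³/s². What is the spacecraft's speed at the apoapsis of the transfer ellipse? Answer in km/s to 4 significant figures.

Transfer-ellipse semi-major axis a_t = (r₁ + r₂)/2 = (1.452×10^5 + 16710)/2 = 80955 km.
At apoapsis, r = 1.452×10^5 km.
Vis-viva: v = √[μ(2/r − 1/a_t)] = √[2.017×10^5 × (2/1.452×10^5 − 1/80955)] = 0.5355 km/s.

v = 0.5355 km/s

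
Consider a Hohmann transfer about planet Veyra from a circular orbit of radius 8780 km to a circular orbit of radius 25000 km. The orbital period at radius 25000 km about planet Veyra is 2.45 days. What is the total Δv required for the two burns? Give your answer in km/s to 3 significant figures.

From Kepler's third law T² = 4π²r³/μ at r = 25000 km, T = 2.45 days = 2.45 × 86400 s = 2.1168×10^5 s: μ = 4π²r³/T² = 13766.4 km³/s².
Semi-major axis of the transfer orbit: a_t = (8780 + 25000)/2 = 16890 km.
Circular speed at r₁: v₁ = √(μ/r₁) = √(13766.4/8780) = 1.2521686 km/s.
On the transfer ellipse at r₁, vis-viva gives v_p = √[μ(2/r₁ − 1/a_t)] = 1.5234141 km/s.
First burn Δv₁ = |v_p − v₁| = 0.27125 km/s.
At r₂, v₂ = √(μ/r₂) = 0.74206 km/s.
Transfer-orbit speed at r₂: v_a = √[μ(2/r₂ − 1/a_t)] = 0.53502 km/s.
Second burn Δv₂ = |v₂ − v_a| = 0.20704 km/s.
Total Δv = Δv₁ + Δv₂ = 0.4783 km/s.

Δv = 0.478 km/s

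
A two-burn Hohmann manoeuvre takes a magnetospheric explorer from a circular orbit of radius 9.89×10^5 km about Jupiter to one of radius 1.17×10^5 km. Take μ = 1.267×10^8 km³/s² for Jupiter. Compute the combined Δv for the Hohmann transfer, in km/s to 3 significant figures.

Δv = 17.2 km/s

Transfer-ellipse semi-major axis a_t = (r₁ + r₂)/2 = (9.890×10^5 + 1.170×10^5)/2 = 5.530×10^5 km.
At r₁ the circular-orbit speed is v₁ = √(μ/r₁) = 11.3185 km/s.
On the transfer ellipse at r₁, v² = μ(2/r − 1/a) gives v_a = √[μ(2/r₁ − 1/a_t)] = 5.20620 km/s.
First burn Δv₁ = |v_a − v₁| = 6.112 km/s.
At r₂, v₂ = √(μ/r₂) = 32.91 km/s.
Transfer-orbit speed at r₂: v_p = √[μ(2/r₂ − 1/a_t)] = 44.01 km/s.
Second burn Δv₂ = |v₂ − v_p| = 11.10 km/s.
Total Δv = Δv₁ + Δv₂ = 17.21 km/s.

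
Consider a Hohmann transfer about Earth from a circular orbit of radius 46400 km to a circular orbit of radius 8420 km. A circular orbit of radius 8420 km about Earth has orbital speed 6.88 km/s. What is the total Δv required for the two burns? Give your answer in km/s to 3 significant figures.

From the circular-orbit relation v² = μ/r at r = 8420 km: μ = v²r = (6.88)² × 8420 = 3.98556×10^5 km³/s².
The Hohmann ellipse has a_t = (r₁ + r₂)/2 = 27410 km.
At r₁ the circular-orbit speed is v₁ = √(μ/r₁) = 2.9308 km/s.
Transfer-orbit speed at r₁ (vis-viva): v_a = √[μ(2/r₁ − 1/a_t)] = 1.6244 km/s.
First burn Δv₁ = |v_a − v₁| = 1.3064 km/s.
At r₂, v₂ = √(μ/r₂) = 6.8800 km/s.
Transfer-orbit speed at r₂: v_p = √[μ(2/r₂ − 1/a_t)] = 8.9514 km/s.
Second burn Δv₂ = |v₂ − v_p| = 2.0714 km/s.
Δv = Δv₁ + Δv₂ = 1.3064 + 2.0714 = 3.378 km/s.

Δv = 3.38 km/s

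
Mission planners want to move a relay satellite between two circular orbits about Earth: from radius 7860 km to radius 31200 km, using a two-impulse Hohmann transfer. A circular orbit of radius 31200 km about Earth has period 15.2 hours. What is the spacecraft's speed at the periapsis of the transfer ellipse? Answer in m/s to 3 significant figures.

From Kepler's third law T² = 4π²r³/μ at r = 31200 km, T = 15.2 hours = 15.2 × 3600 s = 54720 s: μ = 4π²r³/T² = 4.00434×10^5 km³/s².
Semi-major axis of the transfer orbit: a_t = (7860 + 31200)/2 = 19530 km.
At periapsis, r = 7860 km.
Vis-viva: v = √[μ(2/r − 1/a_t)] = √[4.00434×10^5 × (2/7860 − 1/19530)] = 9.022 km/s.

v = 9020 m/s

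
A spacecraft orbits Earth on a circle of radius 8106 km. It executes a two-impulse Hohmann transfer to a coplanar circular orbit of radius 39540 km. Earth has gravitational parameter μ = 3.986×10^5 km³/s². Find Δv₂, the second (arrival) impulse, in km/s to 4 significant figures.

Δv₂ = 1.323 km/s

The Hohmann ellipse has a_t = (r₁ + r₂)/2 = 23823 km.
Circular speed at r = 39540 km: v_c = √(μ/r) = 3.175 km/s.
Transfer-orbit speed at the same r (vis-viva, a = a_t): v_t = √[μ(2/r − 1/a_t)] = 1.852 km/s.
Δv₂ = |v_t − v_c| = |1.852 − 3.175| = 1.323 km/s.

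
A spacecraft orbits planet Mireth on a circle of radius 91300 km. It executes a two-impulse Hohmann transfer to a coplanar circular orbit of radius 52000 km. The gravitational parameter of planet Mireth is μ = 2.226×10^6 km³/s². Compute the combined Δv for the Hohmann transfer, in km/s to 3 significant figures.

Δv = 1.57 km/s

Semi-major axis of the transfer orbit: a_t = (91300 + 52000)/2 = 71650 km.
At r₁ the circular-orbit speed is v₁ = √(μ/r₁) = 4.9377 km/s.
On the transfer ellipse at r₁, v² = μ(2/r − 1/a) gives v_a = √[μ(2/r₁ − 1/a_t)] = 4.2065 km/s.
First burn Δv₁ = |v_a − v₁| = 0.7312 km/s.
At r₂, v₂ = √(μ/r₂) = 6.54276 km/s.
Transfer-orbit speed at r₂: v_p = √[μ(2/r₂ − 1/a_t)] = 7.38564 km/s.
Second burn Δv₂ = |v₂ − v_p| = 0.8429 km/s.
Δv = Δv₁ + Δv₂ = 0.7312 + 0.8429 = 1.574 km/s.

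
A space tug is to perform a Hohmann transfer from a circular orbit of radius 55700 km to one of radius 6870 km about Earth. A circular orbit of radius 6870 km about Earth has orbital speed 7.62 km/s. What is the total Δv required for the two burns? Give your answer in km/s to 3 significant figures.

Δv = 3.97 km/s

From the circular-orbit relation v² = μ/r at r = 6870 km: μ = v²r = (7.62)² × 6870 = 3.98902×10^5 km³/s².
The Hohmann ellipse has a_t = (r₁ + r₂)/2 = 31285 km.
At r₁ the circular-orbit speed is v₁ = √(μ/r₁) = 2.676 km/s.
On the transfer ellipse at r₁, v² = μ(2/r − 1/a) gives v_a = √[μ(2/r₁ − 1/a_t)] = 1.254 km/s.
First burn Δv₁ = |v_a − v₁| = 1.422 km/s.
At r₂, v₂ = √(μ/r₂) = 7.6200 km/s.
Transfer-orbit speed at r₂: v_p = √[μ(2/r₂ − 1/a_t)] = 10.168 km/s.
Second burn Δv₂ = |v₂ − v_p| = 2.548 km/s.
Total Δv = Δv₁ + Δv₂ = 3.970 km/s.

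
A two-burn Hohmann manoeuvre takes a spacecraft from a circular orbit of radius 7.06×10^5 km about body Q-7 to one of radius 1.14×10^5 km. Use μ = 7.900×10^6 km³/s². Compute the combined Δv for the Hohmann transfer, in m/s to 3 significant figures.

The Hohmann ellipse has a_t = (r₁ + r₂)/2 = 4.100×10^5 km.
At r₁ the circular-orbit speed is v₁ = √(μ/r₁) = 3.345 km/s.
On the transfer ellipse at r₁, v² = μ(2/r − 1/a) gives v_a = √[μ(2/r₁ − 1/a_t)] = 1.764 km/s.
First burn Δv₁ = |v_a − v₁| = 1.581 km/s.
Circular speed at r₂: v₂ = √(μ/r₂) = 8.3246 km/s.
Transfer-orbit speed at r₂: v_p = √[μ(2/r₂ − 1/a_t)] = 10.924 km/s.
Second burn Δv₂ = |v₂ − v_p| = 2.599 km/s.
Δv = Δv₁ + Δv₂ = 1.581 + 2.599 = 4.180 km/s.

Δv = 4180 m/s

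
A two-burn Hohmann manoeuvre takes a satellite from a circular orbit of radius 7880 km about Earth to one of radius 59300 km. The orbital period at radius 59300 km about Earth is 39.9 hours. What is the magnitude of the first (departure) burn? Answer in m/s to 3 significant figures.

Δv₁ = 2340 m/s

From Kepler's third law T² = 4π²r³/μ at r = 59300 km, T = 39.9 hours = 39.9 × 3600 s = 1.4364×10^5 s: μ = 4π²r³/T² = 3.99000×10^5 km³/s².
Transfer-ellipse semi-major axis a_t = (r₁ + r₂)/2 = (7880 + 59300)/2 = 33590 km.
On the circular orbit at r = 7880 km, v_c = √(μ/r) = 7.116 km/s.
Vis-viva on the transfer ellipse at r = 7880 km gives v_t = √[μ(2/r − 1/a_t)] = 9.455 km/s.
Δv₁ = |v_t − v_c| = |9.455 − 7.116| = 2.339 km/s.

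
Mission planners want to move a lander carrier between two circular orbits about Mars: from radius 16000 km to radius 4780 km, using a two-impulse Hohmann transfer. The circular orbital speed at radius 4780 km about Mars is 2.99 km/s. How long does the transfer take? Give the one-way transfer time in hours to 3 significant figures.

From the circular-orbit relation v² = μ/r at r = 4780 km: μ = v²r = (2.99)² × 4780 = 42733.7 km³/s².
Transfer-ellipse semi-major axis a_t = (r₁ + r₂)/2 = (16000 + 4780)/2 = 10390 km.
Half the transfer-orbit period gives t = π√(a_t³/μ) = 16090 s.
Converting: 16090 s ÷ 3600 s/hour = 4.47 hours.

t = 4.47 hours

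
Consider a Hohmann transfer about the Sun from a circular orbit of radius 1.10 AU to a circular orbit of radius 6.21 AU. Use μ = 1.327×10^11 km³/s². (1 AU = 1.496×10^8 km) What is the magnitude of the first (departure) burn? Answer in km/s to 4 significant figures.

In km: r₁ = 1.10 × 1.496×10^8 = 1.6456×10^8 km; r₂ = 6.21 × 1.496×10^8 = 9.29016×10^8 km.
The Hohmann ellipse has a_t = (r₁ + r₂)/2 = 5.46788×10^8 km.
On the circular orbit at r = 1.6456×10^8 km, v_c = √(μ/r) = 28.397 km/s.
Transfer-orbit speed at the same r (vis-viva, a = a_t): v_t = √[μ(2/r − 1/a_t)] = 37.015 km/s.
Δv₁ = |v_t − v_c| = |37.015 − 28.397| = 8.618 km/s.

Δv₁ = 8.618 km/s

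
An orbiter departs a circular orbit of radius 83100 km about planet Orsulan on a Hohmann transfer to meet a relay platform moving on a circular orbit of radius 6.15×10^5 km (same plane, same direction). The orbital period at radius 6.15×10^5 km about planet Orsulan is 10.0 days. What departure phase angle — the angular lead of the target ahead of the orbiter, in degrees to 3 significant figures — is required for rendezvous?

From Kepler's third law T² = 4π²r³/μ at r = 6.15×10^5 km, T = 10.0 days = 10.0 × 86400 s = 8.640×10^5 s: μ = 4π²r³/T² = 1.23015×10^7 km³/s².
Semi-major axis of the transfer orbit: a_t = (83100 + 6.150×10^5)/2 = 3.4905×10^5 km.
Transfer time t = π√(a_t³/μ) = 1.84715×10^5 s.
The target's mean motion on its circular orbit is ω₂ = √(μ/r₂³) = 7.27221×10^-6 rad/s.
Angle swept by the target during transfer: ω₂·t = 1.34329 rad = 76.96°.
The orbiter traverses 180° on the transfer ellipse, so the target must lead by 180° − 76.96° = 103°.

φ = 103°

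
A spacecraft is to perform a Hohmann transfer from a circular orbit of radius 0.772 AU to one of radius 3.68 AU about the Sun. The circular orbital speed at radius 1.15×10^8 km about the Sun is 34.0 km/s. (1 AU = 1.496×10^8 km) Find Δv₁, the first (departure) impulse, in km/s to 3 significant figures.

From the circular-orbit relation v² = μ/r at r = 1.15×10^8 km: μ = v²r = (34.0)² × 1.15×10^8 = 1.32940×10^11 km³/s².
In km: r₁ = 0.772 × 1.496×10^8 = 1.154912×10^8 km; r₂ = 3.68 × 1.496×10^8 = 5.50528×10^8 km.
The Hohmann ellipse has a_t = (r₁ + r₂)/2 = 3.330096×10^8 km.
Circular speed at r = 1.154912×10^8 km: v_c = √(μ/r) = 33.928 km/s.
Transfer-orbit speed at the same r (vis-viva, a = a_t): v_t = √[μ(2/r − 1/a_t)] = 43.623 km/s.
Δv₁ = |v_t − v_c| = |43.623 − 33.928| = 9.695 km/s.

Δv₁ = 9.70 km/s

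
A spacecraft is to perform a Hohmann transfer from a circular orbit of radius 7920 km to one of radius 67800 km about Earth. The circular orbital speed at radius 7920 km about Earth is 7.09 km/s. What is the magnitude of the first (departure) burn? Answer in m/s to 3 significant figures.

From the circular-orbit relation v² = μ/r at r = 7920 km: μ = v²r = (7.09)² × 7920 = 3.98123×10^5 km³/s².
Semi-major axis of the transfer orbit: a_t = (7920 + 67800)/2 = 37860 km.
Circular speed at r = 7920 km: v_c = √(μ/r) = 7.090 km/s.
Transfer-orbit speed at the same r (vis-viva, a = a_t): v_t = √[μ(2/r − 1/a_t)] = 9.488 km/s.
Δv₁ = |v_t − v_c| = |9.488 − 7.090| = 2.398 km/s.

Δv₁ = 2400 m/s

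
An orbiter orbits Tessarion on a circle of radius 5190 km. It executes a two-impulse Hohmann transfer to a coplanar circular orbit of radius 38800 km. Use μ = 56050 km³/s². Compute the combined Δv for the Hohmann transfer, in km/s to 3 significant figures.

Transfer-ellipse semi-major axis a_t = (r₁ + r₂)/2 = (5190 + 38800)/2 = 21995 km.
Circular speed at r₁: v₁ = √(μ/r₁) = √(56050/5190) = 3.28628 km/s.
Transfer-orbit speed at r₁ (vis-viva): v_p = √[μ(2/r₁ − 1/a_t)] = 4.36474 km/s.
First burn Δv₁ = |v_p − v₁| = 1.0785 km/s.
Circular speed at r₂: v₂ = √(μ/r₂) = 1.20191 km/s.
Transfer-orbit speed at r₂: v_a = √[μ(2/r₂ − 1/a_t)] = 0.583840 km/s.
Second burn Δv₂ = |v₂ − v_a| = 0.61807 km/s.
Δv = Δv₁ + Δv₂ = 1.0785 + 0.61807 = 1.697 km/s.

Δv = 1.70 km/s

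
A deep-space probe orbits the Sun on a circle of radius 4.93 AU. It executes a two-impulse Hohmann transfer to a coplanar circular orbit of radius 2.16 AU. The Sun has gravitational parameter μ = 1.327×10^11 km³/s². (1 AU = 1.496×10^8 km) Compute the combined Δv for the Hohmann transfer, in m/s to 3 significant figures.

In km: r₁ = 4.93 × 1.496×10^8 = 7.37528×10^8 km; r₂ = 2.16 × 1.496×10^8 = 3.23136×10^8 km.
Semi-major axis of the transfer orbit: a_t = (7.37528×10^8 + 3.23136×10^8)/2 = 5.30332×10^8 km.
At r₁ the circular-orbit speed is v₁ = √(μ/r₁) = 13.4136 km/s.
Transfer-orbit speed at r₁ (v² = μ(2/r − 1/a)): v_a = √[μ(2/r₁ − 1/a_t)] = 10.4704 km/s.
First burn Δv₁ = |v_a − v₁| = 2.943 km/s.
Circular speed at r₂: v₂ = √(μ/r₂) = 20.265 km/s.
Transfer-orbit speed at r₂: v_p = √[μ(2/r₂ − 1/a_t)] = 23.898 km/s.
Second burn Δv₂ = |v₂ − v_p| = 3.633 km/s.
Total Δv = Δv₁ + Δv₂ = 6.576 km/s.

Δv = 6580 m/s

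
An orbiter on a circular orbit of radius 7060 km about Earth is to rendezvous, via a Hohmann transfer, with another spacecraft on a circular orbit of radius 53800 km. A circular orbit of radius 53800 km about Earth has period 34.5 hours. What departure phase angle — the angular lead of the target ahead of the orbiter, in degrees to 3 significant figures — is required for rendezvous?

From Kepler's third law T² = 4π²r³/μ at r = 53800 km, T = 34.5 hours = 34.5 × 3600 s = 1.242×10^5 s: μ = 4π²r³/T² = 3.98532×10^5 km³/s².
Transfer-ellipse semi-major axis a_t = (r₁ + r₂)/2 = (7060 + 53800)/2 = 30430 km.
The half-period of the transfer ellipse is t = π√(a_t³/μ) = 26416 s.
The target's mean motion on its circular orbit is ω₂ = √(μ/r₂³) = 5.0589×10^-5 rad/s.
Angle swept by the target during transfer: ω₂·t = 1.3364 rad = 76.57°.
The orbiter traverses 180° on the transfer ellipse, so the target must lead by 180° − 76.57° = 103°.

φ = 103°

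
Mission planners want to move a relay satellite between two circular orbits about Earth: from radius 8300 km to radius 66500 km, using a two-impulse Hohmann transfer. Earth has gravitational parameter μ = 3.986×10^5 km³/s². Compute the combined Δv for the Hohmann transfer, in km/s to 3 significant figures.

Δv = 3.61 km/s

The Hohmann ellipse has a_t = (r₁ + r₂)/2 = 37400 km.
At r₁ the circular-orbit speed is v₁ = √(μ/r₁) = 6.930 km/s.
On the transfer ellipse at r₁, vis-viva gives v_p = √[μ(2/r₁ − 1/a_t)] = 9.241 km/s.
First burn Δv₁ = |v_p − v₁| = 2.311 km/s.
Circular speed at r₂: v₂ = √(μ/r₂) = 2.448 km/s.
Transfer-orbit speed at r₂: v_a = √[μ(2/r₂ − 1/a_t)] = 1.153 km/s.
Second burn Δv₂ = |v₂ − v_a| = 1.295 km/s.
Δv = Δv₁ + Δv₂ = 2.311 + 1.295 = 3.606 km/s.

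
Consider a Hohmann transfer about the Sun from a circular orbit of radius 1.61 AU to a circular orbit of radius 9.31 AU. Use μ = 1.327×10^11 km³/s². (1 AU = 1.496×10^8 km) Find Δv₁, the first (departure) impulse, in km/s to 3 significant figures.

In km: r₁ = 1.61 × 1.496×10^8 = 2.40856×10^8 km; r₂ = 9.31 × 1.496×10^8 = 1.392776×10^9 km.
The Hohmann ellipse has a_t = (r₁ + r₂)/2 = 8.16816×10^8 km.
On the circular orbit at r = 2.40856×10^8 km, v_c = √(μ/r) = 23.472 km/s.
Transfer-orbit speed at the same r (vis-viva, a = a_t): v_t = √[μ(2/r − 1/a_t)] = 30.650 km/s.
Δv₁ = |v_t − v_c| = |30.650 − 23.472| = 7.178 km/s.

Δv₁ = 7.18 km/s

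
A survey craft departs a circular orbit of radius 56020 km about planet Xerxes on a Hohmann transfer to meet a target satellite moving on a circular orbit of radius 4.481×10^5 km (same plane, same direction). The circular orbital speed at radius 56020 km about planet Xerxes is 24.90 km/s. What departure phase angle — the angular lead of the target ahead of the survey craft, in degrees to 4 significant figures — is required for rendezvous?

φ = 104.1°

From the circular-orbit relation v² = μ/r at r = 56020 km: μ = v²r = (24.90)² × 56020 = 3.47330×10^7 km³/s².
Transfer-ellipse semi-major axis a_t = (r₁ + r₂)/2 = (56020 + 4.481×10^5)/2 = 2.5206×10^5 km.
The half-period of the transfer ellipse is t = π√(a_t³/μ) = 67458 s.
The target's mean motion on its circular orbit is ω₂ = √(μ/r₂³) = 1.9648×10^-5 rad/s.
Angle swept by the target during transfer: ω₂·t = 1.3254 rad = 75.94°.
The survey craft traverses 180° on the transfer ellipse, so the target must lead by 180° − 75.94° = 104.1°.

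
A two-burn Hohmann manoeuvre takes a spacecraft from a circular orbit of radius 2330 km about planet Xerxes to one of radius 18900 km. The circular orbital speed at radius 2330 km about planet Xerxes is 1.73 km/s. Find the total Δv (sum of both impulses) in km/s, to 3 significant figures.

From the circular-orbit relation v² = μ/r at r = 2330 km: μ = v²r = (1.73)² × 2330 = 6973.46 km³/s².
The Hohmann ellipse has a_t = (r₁ + r₂)/2 = 10615 km.
At r₁ the circular-orbit speed is v₁ = √(μ/r₁) = 1.73000 km/s.
Transfer-orbit speed at r₁ (vis-viva): v_p = √[μ(2/r₁ − 1/a_t)] = 2.30843 km/s.
First burn Δv₁ = |v_p − v₁| = 0.57843 km/s.
Circular speed at r₂: v₂ = √(μ/r₂) = 0.607426 km/s.
Transfer-orbit speed at r₂: v_a = √[μ(2/r₂ − 1/a_t)] = 0.284584 km/s.
Second burn Δv₂ = |v₂ − v_a| = 0.32284 km/s.
Δv = Δv₁ + Δv₂ = 0.57843 + 0.32284 = 0.9013 km/s.

Δv = 0.901 km/s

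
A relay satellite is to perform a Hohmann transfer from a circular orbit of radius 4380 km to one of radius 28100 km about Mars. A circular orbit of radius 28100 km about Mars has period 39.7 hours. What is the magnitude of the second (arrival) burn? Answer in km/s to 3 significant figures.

From Kepler's third law T² = 4π²r³/μ at r = 28100 km, T = 39.7 hours = 39.7 × 3600 s = 1.4292×10^5 s: μ = 4π²r³/T² = 42883.7 km³/s².
Transfer-ellipse semi-major axis a_t = (r₁ + r₂)/2 = (4380 + 28100)/2 = 16240 km.
Circular speed at r = 28100 km: v_c = √(μ/r) = 1.2354 km/s.
Vis-viva on the transfer ellipse at r = 28100 km gives v_t = √[μ(2/r − 1/a_t)] = 0.64156 km/s.
Δv₂ = |v_t − v_c| = |0.64156 − 1.2354| = 0.5938 km/s.

Δv₂ = 0.594 km/s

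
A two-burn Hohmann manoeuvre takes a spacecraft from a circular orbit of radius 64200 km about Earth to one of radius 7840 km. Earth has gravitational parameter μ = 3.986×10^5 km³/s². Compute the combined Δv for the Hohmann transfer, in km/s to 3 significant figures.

Δv = 3.72 km/s

Semi-major axis of the transfer orbit: a_t = (64200 + 7840)/2 = 36020 km.
Circular speed at r₁: v₁ = √(μ/r₁) = √(3.986×10^5/64200) = 2.4917 km/s.
On the transfer ellipse at r₁, v² = μ(2/r − 1/a) gives v_a = √[μ(2/r₁ − 1/a_t)] = 1.1625 km/s.
First burn Δv₁ = |v_a − v₁| = 1.329 km/s.
Circular speed at r₂: v₂ = √(μ/r₂) = 7.130 km/s.
Transfer-orbit speed at r₂: v_p = √[μ(2/r₂ − 1/a_t)] = 9.519 km/s.
Second burn Δv₂ = |v₂ − v_p| = 2.389 km/s.
Total Δv = Δv₁ + Δv₂ = 3.718 km/s.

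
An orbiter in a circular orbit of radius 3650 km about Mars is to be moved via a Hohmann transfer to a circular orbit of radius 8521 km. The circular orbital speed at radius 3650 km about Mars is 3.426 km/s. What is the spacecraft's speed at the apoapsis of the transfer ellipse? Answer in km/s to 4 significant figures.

v = 1.737 km/s

From the circular-orbit relation v² = μ/r at r = 3650 km: μ = v²r = (3.426)² × 3650 = 42841.8 km³/s².
The Hohmann ellipse has a_t = (r₁ + r₂)/2 = 6085.5 km.
The apoapsis of the transfer ellipse is at r = 8521 km.
Vis-viva: v = √[μ(2/r − 1/a_t)] = √[42841.8 × (2/8521 − 1/6085.5)] = 1.737 km/s.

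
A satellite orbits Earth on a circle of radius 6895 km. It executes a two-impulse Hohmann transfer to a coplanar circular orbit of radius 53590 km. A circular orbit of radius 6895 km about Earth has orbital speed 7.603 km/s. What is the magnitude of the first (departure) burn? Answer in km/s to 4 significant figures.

From the circular-orbit relation v² = μ/r at r = 6895 km: μ = v²r = (7.603)² × 6895 = 3.98570×10^5 km³/s².
Transfer-ellipse semi-major axis a_t = (r₁ + r₂)/2 = (6895 + 53590)/2 = 30242.5 km.
On the circular orbit at r = 6895 km, v_c = √(μ/r) = 7.6030 km/s.
Transfer-orbit speed at the same r (vis-viva, a = a_t): v_t = √[μ(2/r − 1/a_t)] = 10.121 km/s.
Δv₁ = |v_t − v_c| = |10.121 − 7.6030| = 2.518 km/s.

Δv₁ = 2.518 km/s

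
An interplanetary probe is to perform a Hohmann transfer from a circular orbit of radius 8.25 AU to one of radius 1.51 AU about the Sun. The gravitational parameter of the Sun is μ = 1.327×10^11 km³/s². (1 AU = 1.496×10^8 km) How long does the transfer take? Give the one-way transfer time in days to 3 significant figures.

t = 1970 days

In km: r₁ = 8.25 × 1.496×10^8 = 1.2342×10^9 km; r₂ = 1.51 × 1.496×10^8 = 2.25896×10^8 km.
Semi-major axis of the transfer orbit: a_t = (1.2342×10^9 + 2.25896×10^8)/2 = 7.30048×10^8 km.
Transfer time t = π√(a_t³/μ) = π√((7.30048×10^8)³ / 1.327×10^11) = 1.701×10^8 s.
Converting: 1.701×10^8 s ÷ 86400 s/day = 1970 days.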